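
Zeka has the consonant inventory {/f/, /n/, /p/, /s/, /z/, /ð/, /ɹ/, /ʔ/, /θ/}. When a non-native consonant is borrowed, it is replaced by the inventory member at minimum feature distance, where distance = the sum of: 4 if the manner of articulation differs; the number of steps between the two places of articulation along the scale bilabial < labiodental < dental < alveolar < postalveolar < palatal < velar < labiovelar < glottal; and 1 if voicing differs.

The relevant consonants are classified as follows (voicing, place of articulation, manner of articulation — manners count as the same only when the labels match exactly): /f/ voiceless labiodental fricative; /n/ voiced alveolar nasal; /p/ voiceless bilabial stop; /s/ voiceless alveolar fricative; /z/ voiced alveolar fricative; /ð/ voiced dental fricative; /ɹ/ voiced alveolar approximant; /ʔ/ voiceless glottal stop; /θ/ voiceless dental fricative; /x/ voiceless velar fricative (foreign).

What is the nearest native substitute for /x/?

/s/ is closest: same manner (fricative), place distance 3 (velar→alveolar), same voicing; total 3. Next closest is /z/ at distance 4.

s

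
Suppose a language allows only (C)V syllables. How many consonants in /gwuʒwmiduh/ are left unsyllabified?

Syllabifying with onset maximization leaves /g/, /ʒ/, /w/, /h/ stranded (no codas are permitted; onsets are limited to one consonant).

4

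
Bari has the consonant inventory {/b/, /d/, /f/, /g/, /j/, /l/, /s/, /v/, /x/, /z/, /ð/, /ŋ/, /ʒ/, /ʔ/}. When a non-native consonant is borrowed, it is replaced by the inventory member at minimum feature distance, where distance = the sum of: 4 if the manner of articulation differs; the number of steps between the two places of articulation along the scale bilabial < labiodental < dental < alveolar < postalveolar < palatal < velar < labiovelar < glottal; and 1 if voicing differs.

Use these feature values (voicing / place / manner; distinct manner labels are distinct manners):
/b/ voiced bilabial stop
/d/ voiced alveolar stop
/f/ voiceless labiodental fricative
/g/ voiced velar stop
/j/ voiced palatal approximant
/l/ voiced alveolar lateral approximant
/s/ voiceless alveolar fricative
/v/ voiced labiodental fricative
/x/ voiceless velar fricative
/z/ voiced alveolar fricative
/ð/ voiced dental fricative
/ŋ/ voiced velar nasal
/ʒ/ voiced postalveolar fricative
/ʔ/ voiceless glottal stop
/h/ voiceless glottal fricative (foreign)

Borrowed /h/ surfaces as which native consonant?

x

/x/ is closest: same manner (fricative), place distance 2 (glottal→velar), same voicing; total 2. Next closest is /ʔ/ at distance 4.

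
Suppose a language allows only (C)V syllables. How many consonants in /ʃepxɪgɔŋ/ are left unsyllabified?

The consonants /p/, /ŋ/ cannot be parsed into a legal (C)V syllable (no codas are permitted; onsets are limited to one consonant).

2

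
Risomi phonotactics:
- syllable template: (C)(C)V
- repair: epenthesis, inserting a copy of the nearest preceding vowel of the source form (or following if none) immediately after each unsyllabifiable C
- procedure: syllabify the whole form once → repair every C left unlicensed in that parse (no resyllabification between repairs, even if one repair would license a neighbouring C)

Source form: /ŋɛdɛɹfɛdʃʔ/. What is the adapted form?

Syllabifying with onset maximization leaves /d/, /ʃ/, /ʔ/ stranded (no codas are permitted; onsets may contain at most 2 consonants).
Each unlicensed consonant becomes the onset of a new syllable: /d/ → /dɛ/, /ʃ/ → /ʃɛ/, /ʔ/ → /ʔɛ/.

ŋɛdɛɹfɛdɛʃɛʔɛ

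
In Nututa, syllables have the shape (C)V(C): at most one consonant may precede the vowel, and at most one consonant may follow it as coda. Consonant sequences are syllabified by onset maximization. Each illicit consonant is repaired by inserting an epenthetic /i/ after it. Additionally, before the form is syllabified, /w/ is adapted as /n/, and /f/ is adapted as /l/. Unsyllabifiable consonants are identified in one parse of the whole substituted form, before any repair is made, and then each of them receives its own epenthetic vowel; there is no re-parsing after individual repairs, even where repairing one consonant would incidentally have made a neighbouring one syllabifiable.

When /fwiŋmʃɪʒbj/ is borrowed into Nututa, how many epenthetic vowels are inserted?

After substitution the input is /lniŋmʃɪʒbj/.
The unsyllabifiable consonants are /l/, /m/, /b/, /j/; each receives one epenthetic vowel.

4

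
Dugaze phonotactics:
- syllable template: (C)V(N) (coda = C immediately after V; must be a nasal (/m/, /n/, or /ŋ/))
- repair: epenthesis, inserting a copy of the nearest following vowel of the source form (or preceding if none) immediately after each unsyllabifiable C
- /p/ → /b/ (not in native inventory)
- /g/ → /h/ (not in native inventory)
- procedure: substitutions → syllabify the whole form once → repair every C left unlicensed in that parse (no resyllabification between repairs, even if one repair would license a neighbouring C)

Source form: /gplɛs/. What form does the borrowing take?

Substitution: /g/ → /h/, /p/ → /b/, giving /hblɛs/.
Syllabifying with onset maximization leaves /h/, /b/, /s/ stranded (only a nasal (/m/, /n/, or /ŋ/) is licensed in coda position; onsets are limited to one consonant).
Epenthesis after each stranded consonant: /h/ → /hɛ/, /b/ → /bɛ/, /s/ → /sɛ/.

hɛbɛlɛsɛ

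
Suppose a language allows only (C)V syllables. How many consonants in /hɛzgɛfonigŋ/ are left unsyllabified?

Syllabifying with onset maximization leaves /z/, /g/, /ŋ/ stranded (no codas are permitted; onsets are limited to one consonant).

3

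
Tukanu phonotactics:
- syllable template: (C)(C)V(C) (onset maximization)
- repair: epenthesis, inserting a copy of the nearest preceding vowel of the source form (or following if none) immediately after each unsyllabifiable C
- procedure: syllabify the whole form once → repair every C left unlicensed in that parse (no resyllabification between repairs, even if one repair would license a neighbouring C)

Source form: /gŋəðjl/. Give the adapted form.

gŋəðjələ

The consonants /j/, /l/ cannot be parsed into a legal (C)(C)V(C) syllable (at most one coda consonant is licensed; onsets may contain at most 2 consonants).
Each unlicensed consonant becomes the onset of a new syllable: /j/ → /jə/, /l/ → /lə/.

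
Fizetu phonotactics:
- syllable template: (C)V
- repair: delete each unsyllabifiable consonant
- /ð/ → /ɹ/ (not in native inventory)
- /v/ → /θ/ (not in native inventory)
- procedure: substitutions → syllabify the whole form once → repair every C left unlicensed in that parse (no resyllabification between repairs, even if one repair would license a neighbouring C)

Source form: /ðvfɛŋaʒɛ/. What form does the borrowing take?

Substitution: /ð/ → /ɹ/, /v/ → /θ/, giving /ɹθfɛŋaʒɛ/.
Syllabifying with onset maximization leaves /ɹ/, /θ/ stranded (no codas are permitted; onsets are limited to one consonant).
Each unlicensed consonant is deleted: /ɹ/, /θ/.

fɛŋaʒɛ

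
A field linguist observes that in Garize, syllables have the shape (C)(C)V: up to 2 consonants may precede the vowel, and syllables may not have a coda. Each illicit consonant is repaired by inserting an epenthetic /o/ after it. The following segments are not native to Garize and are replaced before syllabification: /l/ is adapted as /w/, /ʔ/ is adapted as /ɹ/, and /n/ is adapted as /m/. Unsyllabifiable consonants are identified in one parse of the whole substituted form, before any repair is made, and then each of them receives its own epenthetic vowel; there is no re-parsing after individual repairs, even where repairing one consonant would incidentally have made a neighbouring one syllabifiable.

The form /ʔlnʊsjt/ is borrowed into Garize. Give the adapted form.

ɹowmʊsojoto

Substitution: /ʔ/ → /ɹ/, /l/ → /w/, /n/ → /m/, giving /ɹwmʊsjt/.
The consonants /ɹ/, /s/, /j/, /t/ cannot be parsed into a legal (C)(C)V syllable (no codas are permitted; onsets may contain at most 2 consonants).
Epenthesis after each stranded consonant: /ɹ/ → /ɹo/, /s/ → /so/, /j/ → /jo/, /t/ → /to/.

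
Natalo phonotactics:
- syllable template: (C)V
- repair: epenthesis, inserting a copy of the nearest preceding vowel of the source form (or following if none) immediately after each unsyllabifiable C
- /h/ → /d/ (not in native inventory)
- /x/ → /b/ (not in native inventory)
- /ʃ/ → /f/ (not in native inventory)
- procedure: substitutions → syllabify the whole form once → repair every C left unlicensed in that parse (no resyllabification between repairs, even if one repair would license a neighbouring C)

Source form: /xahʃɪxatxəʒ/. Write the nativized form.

badafɪbatabəʒə

Substitution: /x/ → /b/, /h/ → /d/, /ʃ/ → /f/, giving /badfɪbatbəʒ/.
The consonants /d/, /t/, /ʒ/ cannot be parsed into a legal (C)V syllable (no codas are permitted; onsets are limited to one consonant).
Each unlicensed consonant becomes the onset of a new syllable: /d/ → /da/, /t/ → /ta/, /ʒ/ → /ʒə/.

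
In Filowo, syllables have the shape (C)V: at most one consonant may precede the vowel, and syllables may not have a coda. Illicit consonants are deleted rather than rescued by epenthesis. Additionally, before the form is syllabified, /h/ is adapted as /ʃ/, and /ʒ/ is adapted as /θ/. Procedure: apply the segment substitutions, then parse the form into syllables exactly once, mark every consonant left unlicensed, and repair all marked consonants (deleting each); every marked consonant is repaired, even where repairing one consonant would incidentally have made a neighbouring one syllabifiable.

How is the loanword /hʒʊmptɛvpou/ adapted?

Substitution: /h/ → /ʃ/, /ʒ/ → /θ/, giving /ʃθʊmptɛvpou/.
The consonants /ʃ/, /m/, /p/, /v/ cannot be parsed into a legal (C)V syllable (no codas are permitted; onsets are limited to one consonant).
Deletion applies to /ʃ/, /m/, /p/, /v/.

θʊtɛpou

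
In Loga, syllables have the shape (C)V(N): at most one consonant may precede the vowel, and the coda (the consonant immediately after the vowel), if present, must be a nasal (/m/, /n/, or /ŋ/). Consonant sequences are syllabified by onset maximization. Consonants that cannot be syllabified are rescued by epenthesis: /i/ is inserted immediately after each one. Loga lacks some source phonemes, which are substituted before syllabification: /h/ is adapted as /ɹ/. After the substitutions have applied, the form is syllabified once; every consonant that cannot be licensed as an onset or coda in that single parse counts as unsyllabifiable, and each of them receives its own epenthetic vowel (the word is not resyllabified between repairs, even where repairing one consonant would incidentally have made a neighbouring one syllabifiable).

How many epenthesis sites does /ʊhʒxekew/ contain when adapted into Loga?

3

After substitution the input is /ʊɹʒxekew/.
The unsyllabifiable consonants are /ɹ/, /ʒ/, /w/; each receives one epenthetic vowel.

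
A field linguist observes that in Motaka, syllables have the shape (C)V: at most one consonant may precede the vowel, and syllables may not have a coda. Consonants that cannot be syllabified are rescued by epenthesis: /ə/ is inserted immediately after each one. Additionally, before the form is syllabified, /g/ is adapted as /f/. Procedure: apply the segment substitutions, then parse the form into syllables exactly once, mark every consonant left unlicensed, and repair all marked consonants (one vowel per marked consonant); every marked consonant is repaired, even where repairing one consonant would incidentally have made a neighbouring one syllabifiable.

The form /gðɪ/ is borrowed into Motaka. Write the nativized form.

Substitution: /g/ → /f/, giving /fðɪ/.
Syllabifying with onset maximization leaves /f/ stranded (no codas are permitted; onsets are limited to one consonant).
Inserting the epenthetic vowel yields /f/ → /fə/.

fəðɪ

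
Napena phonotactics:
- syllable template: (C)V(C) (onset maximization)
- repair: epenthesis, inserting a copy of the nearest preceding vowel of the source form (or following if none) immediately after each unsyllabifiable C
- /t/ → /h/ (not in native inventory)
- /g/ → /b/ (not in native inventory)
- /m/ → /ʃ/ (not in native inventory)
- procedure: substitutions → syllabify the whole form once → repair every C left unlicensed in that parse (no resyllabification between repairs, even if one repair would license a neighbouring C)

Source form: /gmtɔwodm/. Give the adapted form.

bɔʃɔhɔwodʃo

Substitution: /g/ → /b/, /m/ → /ʃ/, /t/ → /h/, giving /bʃhɔwodʃ/.
Syllabifying with onset maximization leaves /b/, /ʃ/, /ʃ/ stranded (at most one coda consonant is licensed; onsets are limited to one consonant).
Each unlicensed consonant becomes the onset of a new syllable: /b/ → /bɔ/, /ʃ/ → /ʃɔ/, /ʃ/ → /ʃo/.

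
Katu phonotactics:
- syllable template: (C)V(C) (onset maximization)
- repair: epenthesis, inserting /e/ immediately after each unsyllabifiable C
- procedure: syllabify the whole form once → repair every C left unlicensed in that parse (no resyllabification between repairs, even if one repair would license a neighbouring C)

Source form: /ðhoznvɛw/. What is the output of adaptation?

ðehoznevɛw

Syllabifying with onset maximization leaves /ð/, /n/ stranded (at most one coda consonant is licensed; onsets are limited to one consonant).
Epenthesis after each stranded consonant: /ð/ → /ðe/, /n/ → /ne/.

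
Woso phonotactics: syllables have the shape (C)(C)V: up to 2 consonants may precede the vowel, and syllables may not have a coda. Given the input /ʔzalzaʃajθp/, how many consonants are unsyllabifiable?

The consonants /j/, /θ/, /p/ cannot be parsed into a legal (C)(C)V syllable (no codas are permitted; onsets may contain at most 2 consonants).

3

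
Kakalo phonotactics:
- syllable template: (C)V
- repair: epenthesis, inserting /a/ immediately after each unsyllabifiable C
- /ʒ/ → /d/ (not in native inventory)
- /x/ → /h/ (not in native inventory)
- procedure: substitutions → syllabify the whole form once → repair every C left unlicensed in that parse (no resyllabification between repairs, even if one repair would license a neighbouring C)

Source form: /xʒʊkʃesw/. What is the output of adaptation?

hadʊkaʃesawa

Substitution: /x/ → /h/, /ʒ/ → /d/, giving /hdʊkʃesw/.
Under (C)V, the unsyllabifiable consonants are /h/, /k/, /s/, /w/ (no codas are permitted; onsets are limited to one consonant).
Each unlicensed consonant becomes the onset of a new syllable: /h/ → /ha/, /k/ → /ka/, /s/ → /sa/, /w/ → /wa/.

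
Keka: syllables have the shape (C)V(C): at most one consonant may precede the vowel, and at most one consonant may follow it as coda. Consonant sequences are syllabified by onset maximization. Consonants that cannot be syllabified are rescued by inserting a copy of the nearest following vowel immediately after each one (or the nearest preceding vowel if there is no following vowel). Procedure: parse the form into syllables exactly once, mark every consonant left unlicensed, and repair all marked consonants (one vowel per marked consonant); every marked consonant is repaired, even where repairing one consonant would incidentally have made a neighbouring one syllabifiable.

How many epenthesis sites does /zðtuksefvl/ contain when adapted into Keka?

4

The unsyllabifiable consonants are /z/, /ð/, /v/, /l/; each receives one epenthetic vowel.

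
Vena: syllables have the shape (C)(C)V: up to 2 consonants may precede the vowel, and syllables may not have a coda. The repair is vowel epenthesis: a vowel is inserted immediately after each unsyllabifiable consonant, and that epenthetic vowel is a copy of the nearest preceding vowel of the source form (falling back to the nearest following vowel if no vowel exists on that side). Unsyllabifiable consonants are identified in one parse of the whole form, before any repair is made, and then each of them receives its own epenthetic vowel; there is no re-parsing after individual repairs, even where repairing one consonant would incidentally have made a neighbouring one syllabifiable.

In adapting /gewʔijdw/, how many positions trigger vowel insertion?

The unsyllabifiable consonants are /j/, /d/, /w/; each receives one epenthetic vowel.

3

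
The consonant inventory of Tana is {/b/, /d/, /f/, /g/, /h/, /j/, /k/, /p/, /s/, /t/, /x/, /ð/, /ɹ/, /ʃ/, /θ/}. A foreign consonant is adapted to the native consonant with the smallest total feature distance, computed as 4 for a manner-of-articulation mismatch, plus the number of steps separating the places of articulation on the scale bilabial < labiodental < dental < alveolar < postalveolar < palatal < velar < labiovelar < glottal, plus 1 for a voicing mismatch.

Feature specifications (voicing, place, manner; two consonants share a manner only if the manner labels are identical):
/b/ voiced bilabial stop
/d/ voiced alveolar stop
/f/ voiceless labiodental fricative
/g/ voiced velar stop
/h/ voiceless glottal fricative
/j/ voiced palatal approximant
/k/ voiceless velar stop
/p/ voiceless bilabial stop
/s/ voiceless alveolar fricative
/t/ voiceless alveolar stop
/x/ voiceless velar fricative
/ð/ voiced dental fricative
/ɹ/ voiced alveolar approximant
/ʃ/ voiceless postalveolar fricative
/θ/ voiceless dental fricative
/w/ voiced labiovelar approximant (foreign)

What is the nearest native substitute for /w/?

/j/ is closest: same manner (approximant), place distance 2 (labiovelar→palatal), same voicing; total 2. Next closest is /ɹ/ at distance 4.

j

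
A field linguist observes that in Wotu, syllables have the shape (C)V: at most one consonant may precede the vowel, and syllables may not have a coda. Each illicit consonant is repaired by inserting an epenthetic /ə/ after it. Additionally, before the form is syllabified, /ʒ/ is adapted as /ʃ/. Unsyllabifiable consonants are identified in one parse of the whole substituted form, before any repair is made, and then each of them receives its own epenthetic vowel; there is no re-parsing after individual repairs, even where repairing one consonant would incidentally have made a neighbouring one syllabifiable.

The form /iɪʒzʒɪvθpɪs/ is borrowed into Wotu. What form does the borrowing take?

iɪʃəzəʃɪvəθəpɪsə

Substitution: /ʒ/ → /ʃ/, giving /iɪʃzʃɪvθpɪs/.
The consonants /ʃ/, /z/, /v/, /θ/, /s/ cannot be parsed into a legal (C)V syllable (no codas are permitted; onsets are limited to one consonant).
Epenthesis after each stranded consonant: /ʃ/ → /ʃə/, /z/ → /zə/, /v/ → /və/, /θ/ → /θə/, /s/ → /sə/.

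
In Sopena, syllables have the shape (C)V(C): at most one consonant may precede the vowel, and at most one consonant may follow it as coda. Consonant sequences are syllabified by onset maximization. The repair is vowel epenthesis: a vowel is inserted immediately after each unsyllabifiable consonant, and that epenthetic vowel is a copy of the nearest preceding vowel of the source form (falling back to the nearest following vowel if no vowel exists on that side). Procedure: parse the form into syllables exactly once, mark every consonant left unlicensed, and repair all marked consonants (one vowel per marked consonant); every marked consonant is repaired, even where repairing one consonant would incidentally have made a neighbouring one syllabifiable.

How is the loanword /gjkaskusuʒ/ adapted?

Under (C)V(C), the unsyllabifiable consonants are /g/, /j/ (at most one coda consonant is licensed; onsets are limited to one consonant).
Each unlicensed consonant becomes the onset of a new syllable: /g/ → /ga/, /j/ → /ja/.

gajakaskusuʒ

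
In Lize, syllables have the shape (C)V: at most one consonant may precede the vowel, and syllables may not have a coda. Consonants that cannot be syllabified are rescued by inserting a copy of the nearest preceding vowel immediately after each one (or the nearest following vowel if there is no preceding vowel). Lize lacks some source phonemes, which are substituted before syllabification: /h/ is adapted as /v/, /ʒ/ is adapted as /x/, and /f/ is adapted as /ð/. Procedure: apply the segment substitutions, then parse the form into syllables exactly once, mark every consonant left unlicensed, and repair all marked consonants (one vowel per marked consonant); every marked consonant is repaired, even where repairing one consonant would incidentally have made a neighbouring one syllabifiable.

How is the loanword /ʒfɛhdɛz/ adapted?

Substitution: /ʒ/ → /x/, /f/ → /ð/, /h/ → /v/, giving /xðɛvdɛz/.
The consonants /x/, /v/, /z/ cannot be parsed into a legal (C)V syllable (no codas are permitted; onsets are limited to one consonant).
Epenthesis after each stranded consonant: /x/ → /xɛ/, /v/ → /vɛ/, /z/ → /zɛ/.

xɛðɛvɛdɛzɛ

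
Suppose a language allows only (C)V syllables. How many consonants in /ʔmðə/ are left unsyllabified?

The consonants /ʔ/, /m/ cannot be parsed into a legal (C)V syllable (no codas are permitted; onsets are limited to one consonant).

2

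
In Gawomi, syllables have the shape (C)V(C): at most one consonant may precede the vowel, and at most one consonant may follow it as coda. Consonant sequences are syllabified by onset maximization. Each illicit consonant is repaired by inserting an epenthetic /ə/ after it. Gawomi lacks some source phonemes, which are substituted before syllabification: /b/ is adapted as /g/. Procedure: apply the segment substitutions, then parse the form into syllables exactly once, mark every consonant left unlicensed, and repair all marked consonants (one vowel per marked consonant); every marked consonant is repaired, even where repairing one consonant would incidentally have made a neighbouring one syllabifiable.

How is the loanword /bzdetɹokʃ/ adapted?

gəzədetɹokʃə

Substitution: /b/ → /g/, giving /gzdetɹokʃ/.
Syllabifying with onset maximization leaves /g/, /z/, /ʃ/ stranded (at most one coda consonant is licensed; onsets are limited to one consonant).
Epenthesis after each stranded consonant: /g/ → /gə/, /z/ → /zə/, /ʃ/ → /ʃə/.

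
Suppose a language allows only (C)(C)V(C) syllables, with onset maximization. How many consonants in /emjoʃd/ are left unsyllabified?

1

Under (C)(C)V(C), the unsyllabifiable consonants are /d/ (at most one coda consonant is licensed; onsets may contain at most 2 consonants).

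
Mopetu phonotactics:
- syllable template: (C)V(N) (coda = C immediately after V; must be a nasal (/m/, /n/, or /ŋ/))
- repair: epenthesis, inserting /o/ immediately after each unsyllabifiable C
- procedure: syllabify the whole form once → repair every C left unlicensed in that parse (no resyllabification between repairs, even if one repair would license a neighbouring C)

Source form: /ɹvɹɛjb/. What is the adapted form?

ɹovoɹɛjobo

Syllabifying with onset maximization leaves /ɹ/, /v/, /j/, /b/ stranded (only a nasal (/m/, /n/, or /ŋ/) is licensed in coda position; onsets are limited to one consonant).
Each unlicensed consonant becomes the onset of a new syllable: /ɹ/ → /ɹo/, /v/ → /vo/, /j/ → /jo/, /b/ → /bo/.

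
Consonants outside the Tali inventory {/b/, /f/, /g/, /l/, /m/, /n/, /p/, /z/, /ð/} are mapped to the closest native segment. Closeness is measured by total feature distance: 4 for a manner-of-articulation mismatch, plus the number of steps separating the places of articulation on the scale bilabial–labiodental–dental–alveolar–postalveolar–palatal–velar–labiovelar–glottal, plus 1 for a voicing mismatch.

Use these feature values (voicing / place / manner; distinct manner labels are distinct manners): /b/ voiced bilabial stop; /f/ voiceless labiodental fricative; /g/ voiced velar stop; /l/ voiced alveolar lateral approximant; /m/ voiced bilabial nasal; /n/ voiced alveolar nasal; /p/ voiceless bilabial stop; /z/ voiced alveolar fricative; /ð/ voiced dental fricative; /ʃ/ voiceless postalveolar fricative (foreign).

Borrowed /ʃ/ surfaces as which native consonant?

/z/ is closest: same manner (fricative), place distance 1 (postalveolar→alveolar), voicing differs (+1); total 2. Next closest is /f/ at distance 3.

z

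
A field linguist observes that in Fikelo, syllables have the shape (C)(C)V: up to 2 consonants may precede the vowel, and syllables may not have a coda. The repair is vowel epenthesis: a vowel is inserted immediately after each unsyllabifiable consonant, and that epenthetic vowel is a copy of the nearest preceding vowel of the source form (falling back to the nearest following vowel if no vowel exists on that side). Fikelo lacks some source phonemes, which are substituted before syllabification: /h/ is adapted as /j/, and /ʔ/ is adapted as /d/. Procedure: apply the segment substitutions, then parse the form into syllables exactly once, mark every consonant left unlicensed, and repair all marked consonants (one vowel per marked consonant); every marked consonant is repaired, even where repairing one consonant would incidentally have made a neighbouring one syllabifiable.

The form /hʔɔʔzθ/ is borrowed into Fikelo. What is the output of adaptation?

jdɔdɔzɔθɔ

Substitution: /h/ → /j/, /ʔ/ → /d/, giving /jdɔdzθ/.
Syllabifying with onset maximization leaves /d/, /z/, /θ/ stranded (no codas are permitted; onsets may contain at most 2 consonants).
Epenthesis after each stranded consonant: /d/ → /dɔ/, /z/ → /zɔ/, /θ/ → /θɔ/.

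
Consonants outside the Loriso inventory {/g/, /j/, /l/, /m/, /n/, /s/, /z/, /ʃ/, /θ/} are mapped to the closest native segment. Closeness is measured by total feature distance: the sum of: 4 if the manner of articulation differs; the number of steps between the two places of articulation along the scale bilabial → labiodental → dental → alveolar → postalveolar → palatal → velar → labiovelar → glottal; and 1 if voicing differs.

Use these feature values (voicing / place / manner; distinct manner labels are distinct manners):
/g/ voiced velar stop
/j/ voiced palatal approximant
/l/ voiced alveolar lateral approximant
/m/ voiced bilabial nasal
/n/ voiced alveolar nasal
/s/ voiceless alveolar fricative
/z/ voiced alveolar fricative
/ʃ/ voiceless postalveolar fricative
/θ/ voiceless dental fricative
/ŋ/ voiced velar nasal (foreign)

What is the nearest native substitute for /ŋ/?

n

/n/ is closest: same manner (nasal), place distance 3 (velar→alveolar), same voicing; total 3. Next closest is /g/ at distance 4.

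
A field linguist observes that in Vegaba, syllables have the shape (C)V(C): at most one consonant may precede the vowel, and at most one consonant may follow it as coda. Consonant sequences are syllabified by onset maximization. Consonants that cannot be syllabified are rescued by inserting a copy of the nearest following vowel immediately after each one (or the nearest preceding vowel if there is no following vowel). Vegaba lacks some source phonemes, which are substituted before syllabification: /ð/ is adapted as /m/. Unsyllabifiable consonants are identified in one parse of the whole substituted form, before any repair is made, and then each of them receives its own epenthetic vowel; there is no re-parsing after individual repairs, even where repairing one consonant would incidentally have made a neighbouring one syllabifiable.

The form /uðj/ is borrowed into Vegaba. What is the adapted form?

umju

Substitution: /ð/ → /m/, giving /umj/.
Syllabifying with onset maximization leaves /j/ stranded (at most one coda consonant is licensed; onsets are limited to one consonant).
Epenthesis after each stranded consonant: /j/ → /ju/.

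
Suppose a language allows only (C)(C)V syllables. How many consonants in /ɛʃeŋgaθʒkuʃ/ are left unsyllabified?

The consonants /θ/, /ʃ/ cannot be parsed into a legal (C)(C)V syllable (no codas are permitted; onsets may contain at most 2 consonants).

2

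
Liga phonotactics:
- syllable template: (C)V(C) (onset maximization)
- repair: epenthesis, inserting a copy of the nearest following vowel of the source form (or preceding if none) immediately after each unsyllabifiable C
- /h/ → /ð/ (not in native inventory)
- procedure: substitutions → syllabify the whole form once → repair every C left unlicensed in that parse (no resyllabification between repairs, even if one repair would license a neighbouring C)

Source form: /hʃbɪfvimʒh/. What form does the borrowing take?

Substitution: /h/ → /ð/, giving /ðʃbɪfvimʒð/.
Under (C)V(C), the unsyllabifiable consonants are /ð/, /ʃ/, /ʒ/, /ð/ (at most one coda consonant is licensed; onsets are limited to one consonant).
Inserting the epenthetic vowel yields /ð/ → /ðɪ/, /ʃ/ → /ʃɪ/, /ʒ/ → /ʒi/, /ð/ → /ði/.

ðɪʃɪbɪfvimʒiði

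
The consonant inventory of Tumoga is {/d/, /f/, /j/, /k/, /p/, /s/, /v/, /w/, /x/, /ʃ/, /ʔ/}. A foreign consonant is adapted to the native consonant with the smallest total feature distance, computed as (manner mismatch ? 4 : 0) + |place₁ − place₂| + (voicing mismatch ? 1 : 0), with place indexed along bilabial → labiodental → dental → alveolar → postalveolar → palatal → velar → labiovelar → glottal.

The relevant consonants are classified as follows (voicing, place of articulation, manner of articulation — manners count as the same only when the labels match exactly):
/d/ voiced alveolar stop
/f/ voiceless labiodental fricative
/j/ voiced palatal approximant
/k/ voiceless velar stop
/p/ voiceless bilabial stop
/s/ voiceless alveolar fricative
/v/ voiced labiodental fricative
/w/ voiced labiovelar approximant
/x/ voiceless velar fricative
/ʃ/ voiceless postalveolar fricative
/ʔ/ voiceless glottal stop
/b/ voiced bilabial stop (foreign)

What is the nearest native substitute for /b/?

p

/p/ is closest: same manner (stop), place distance 0 (bilabial→bilabial), voicing differs (+1); total 1. Next closest is /d/ at distance 3.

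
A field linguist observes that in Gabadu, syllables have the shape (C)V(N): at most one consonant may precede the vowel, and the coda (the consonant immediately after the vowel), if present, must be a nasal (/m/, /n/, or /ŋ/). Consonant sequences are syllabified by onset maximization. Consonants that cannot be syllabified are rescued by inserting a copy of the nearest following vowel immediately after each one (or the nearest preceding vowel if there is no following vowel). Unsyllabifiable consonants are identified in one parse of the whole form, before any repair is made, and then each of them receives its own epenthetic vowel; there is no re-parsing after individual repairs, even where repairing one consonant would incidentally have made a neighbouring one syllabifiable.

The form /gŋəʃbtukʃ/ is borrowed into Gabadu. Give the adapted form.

gəŋəʃubutukuʃu

The consonants /g/, /ʃ/, /b/, /k/, /ʃ/ cannot be parsed into a legal (C)V(N) syllable (only a nasal (/m/, /n/, or /ŋ/) is licensed in coda position; onsets are limited to one consonant).
Inserting the epenthetic vowel yields /g/ → /gə/, /ʃ/ → /ʃu/, /b/ → /bu/, /k/ → /ku/, /ʃ/ → /ʃu/.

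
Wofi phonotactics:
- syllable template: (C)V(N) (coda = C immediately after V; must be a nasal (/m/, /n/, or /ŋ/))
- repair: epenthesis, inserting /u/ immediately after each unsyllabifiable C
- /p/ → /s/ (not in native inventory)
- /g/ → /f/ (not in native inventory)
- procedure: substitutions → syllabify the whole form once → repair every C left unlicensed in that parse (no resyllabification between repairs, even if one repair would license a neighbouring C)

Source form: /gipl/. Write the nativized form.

Substitution: /g/ → /f/, /p/ → /s/, giving /fisl/.
Under (C)V(N), the unsyllabifiable consonants are /s/, /l/ (only a nasal (/m/, /n/, or /ŋ/) is licensed in coda position; onsets are limited to one consonant).
Inserting the epenthetic vowel yields /s/ → /su/, /l/ → /lu/.

fisulu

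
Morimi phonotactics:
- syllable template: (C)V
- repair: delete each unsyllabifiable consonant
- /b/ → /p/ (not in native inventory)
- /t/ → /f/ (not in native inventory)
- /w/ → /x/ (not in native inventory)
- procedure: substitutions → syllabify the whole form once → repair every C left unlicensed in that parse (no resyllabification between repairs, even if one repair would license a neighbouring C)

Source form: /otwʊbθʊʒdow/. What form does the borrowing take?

oxʊθʊdo

Substitution: /t/ → /f/, /w/ → /x/, /b/ → /p/, giving /ofxʊpθʊʒdox/.
Syllabifying with onset maximization leaves /f/, /p/, /ʒ/, /x/ stranded (no codas are permitted; onsets are limited to one consonant).
Each unlicensed consonant is deleted: /f/, /p/, /ʒ/, /x/.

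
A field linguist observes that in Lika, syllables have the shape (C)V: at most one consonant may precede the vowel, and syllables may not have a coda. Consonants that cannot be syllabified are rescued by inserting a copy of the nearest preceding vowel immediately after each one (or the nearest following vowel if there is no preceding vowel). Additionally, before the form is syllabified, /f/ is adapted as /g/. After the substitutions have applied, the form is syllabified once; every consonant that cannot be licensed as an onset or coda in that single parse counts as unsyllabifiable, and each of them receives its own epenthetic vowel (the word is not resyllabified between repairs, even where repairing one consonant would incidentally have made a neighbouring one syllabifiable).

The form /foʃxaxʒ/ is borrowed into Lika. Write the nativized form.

Substitution: /f/ → /g/, giving /goʃxaxʒ/.
The consonants /ʃ/, /x/, /ʒ/ cannot be parsed into a legal (C)V syllable (no codas are permitted; onsets are limited to one consonant).
Inserting the epenthetic vowel yields /ʃ/ → /ʃo/, /x/ → /xa/, /ʒ/ → /ʒa/.

goʃoxaxaʒa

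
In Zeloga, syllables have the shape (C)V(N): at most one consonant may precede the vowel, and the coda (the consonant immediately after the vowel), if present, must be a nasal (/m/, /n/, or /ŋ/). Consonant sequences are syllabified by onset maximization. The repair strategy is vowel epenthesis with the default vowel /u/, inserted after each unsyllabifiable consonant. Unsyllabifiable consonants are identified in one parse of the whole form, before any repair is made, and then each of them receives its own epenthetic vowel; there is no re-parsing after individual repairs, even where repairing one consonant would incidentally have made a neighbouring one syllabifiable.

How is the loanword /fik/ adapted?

Under (C)V(N), the unsyllabifiable consonants are /k/ (only a nasal (/m/, /n/, or /ŋ/) is licensed in coda position; onsets are limited to one consonant).
Epenthesis after each stranded consonant: /k/ → /ku/.

fiku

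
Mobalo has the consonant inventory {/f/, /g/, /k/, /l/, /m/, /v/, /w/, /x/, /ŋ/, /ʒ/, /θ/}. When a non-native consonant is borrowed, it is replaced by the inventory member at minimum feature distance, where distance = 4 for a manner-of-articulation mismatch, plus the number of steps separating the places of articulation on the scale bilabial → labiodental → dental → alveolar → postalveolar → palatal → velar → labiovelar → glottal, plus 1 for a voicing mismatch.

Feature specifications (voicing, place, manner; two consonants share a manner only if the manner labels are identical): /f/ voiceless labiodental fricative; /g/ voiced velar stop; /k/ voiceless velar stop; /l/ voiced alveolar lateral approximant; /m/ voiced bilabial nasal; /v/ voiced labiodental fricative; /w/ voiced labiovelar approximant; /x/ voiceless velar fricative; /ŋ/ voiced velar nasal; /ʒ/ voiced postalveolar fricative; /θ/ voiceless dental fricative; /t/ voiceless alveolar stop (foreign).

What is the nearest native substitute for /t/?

k

/k/ is closest: same manner (stop), place distance 3 (alveolar→velar), same voicing; total 3. Next closest is /g/ at distance 4.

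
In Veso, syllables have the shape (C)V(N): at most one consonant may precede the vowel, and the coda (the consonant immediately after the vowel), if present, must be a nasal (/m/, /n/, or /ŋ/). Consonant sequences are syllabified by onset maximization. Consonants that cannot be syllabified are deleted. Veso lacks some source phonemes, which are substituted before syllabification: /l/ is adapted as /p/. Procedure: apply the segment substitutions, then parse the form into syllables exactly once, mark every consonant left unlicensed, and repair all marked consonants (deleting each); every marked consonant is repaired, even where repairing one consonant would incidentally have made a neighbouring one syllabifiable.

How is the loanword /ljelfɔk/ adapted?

jefɔ

Substitution: /l/ → /p/, giving /pjepfɔk/.
The consonants /p/, /p/, /k/ cannot be parsed into a legal (C)V(N) syllable (only a nasal (/m/, /n/, or /ŋ/) is licensed in coda position; onsets are limited to one consonant).
Deletion applies to /p/, /p/, /k/.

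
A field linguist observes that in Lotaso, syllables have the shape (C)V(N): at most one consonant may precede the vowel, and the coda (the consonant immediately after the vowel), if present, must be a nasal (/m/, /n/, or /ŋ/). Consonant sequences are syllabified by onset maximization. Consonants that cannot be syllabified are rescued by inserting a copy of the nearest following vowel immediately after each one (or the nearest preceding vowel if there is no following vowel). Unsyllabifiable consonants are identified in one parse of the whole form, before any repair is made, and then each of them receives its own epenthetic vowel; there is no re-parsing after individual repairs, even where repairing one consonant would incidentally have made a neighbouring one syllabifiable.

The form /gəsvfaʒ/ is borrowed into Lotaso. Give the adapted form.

Syllabifying with onset maximization leaves /s/, /v/, /ʒ/ stranded (only a nasal (/m/, /n/, or /ŋ/) is licensed in coda position; onsets are limited to one consonant).
Each unlicensed consonant becomes the onset of a new syllable: /s/ → /sa/, /v/ → /va/, /ʒ/ → /ʒa/.

gəsavafaʒa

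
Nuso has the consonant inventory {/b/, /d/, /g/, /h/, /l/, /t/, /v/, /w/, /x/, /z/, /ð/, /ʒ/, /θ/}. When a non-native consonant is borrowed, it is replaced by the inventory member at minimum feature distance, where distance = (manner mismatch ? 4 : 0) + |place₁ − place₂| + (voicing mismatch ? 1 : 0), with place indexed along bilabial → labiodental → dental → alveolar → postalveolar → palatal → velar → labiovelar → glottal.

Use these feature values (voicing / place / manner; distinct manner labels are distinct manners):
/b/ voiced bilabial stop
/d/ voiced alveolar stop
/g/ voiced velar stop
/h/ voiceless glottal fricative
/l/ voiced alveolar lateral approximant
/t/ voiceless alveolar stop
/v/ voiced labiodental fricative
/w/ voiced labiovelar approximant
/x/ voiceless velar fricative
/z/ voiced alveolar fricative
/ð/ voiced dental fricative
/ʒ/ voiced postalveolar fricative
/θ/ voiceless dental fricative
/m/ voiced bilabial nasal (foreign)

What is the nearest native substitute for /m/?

b

/b/ is closest: manner differs (nasal→stop, +4), place distance 0 (bilabial→bilabial), same voicing; total 4. Next closest is /v/ at distance 5.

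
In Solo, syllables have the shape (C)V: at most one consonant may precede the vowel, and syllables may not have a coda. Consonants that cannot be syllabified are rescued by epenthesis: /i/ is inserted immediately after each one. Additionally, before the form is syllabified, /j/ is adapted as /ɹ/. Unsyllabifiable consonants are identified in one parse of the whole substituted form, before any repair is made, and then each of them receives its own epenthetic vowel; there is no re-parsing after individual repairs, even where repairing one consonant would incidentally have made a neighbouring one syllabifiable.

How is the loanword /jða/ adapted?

Substitution: /j/ → /ɹ/, giving /ɹða/.
Under (C)V, the unsyllabifiable consonants are /ɹ/ (no codas are permitted; onsets are limited to one consonant).
Inserting the epenthetic vowel yields /ɹ/ → /ɹi/.

ɹiða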